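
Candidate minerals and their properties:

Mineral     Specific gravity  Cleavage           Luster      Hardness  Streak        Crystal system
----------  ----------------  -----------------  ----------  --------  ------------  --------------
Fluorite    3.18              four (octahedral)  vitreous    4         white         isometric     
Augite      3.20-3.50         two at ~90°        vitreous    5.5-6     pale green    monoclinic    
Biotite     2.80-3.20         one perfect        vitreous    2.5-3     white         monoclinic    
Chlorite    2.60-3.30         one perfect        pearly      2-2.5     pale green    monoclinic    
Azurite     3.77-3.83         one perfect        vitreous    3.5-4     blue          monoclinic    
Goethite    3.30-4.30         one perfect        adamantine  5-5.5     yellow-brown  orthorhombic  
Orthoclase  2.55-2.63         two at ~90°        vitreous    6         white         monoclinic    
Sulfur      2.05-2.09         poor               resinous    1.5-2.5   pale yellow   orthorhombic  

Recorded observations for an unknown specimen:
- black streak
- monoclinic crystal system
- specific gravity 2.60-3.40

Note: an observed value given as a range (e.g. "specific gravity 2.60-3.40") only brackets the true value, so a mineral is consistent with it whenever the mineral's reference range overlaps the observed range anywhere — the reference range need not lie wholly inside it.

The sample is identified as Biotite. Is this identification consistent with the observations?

Black streak — Biotite has white streak; which does not match.
Monoclinic crystal system — matches Biotite (monoclinic system).
Specific gravity 2.60-3.40 — matches Biotite (SG 2.80-3.20).
Biotite is excluded by the streak.

No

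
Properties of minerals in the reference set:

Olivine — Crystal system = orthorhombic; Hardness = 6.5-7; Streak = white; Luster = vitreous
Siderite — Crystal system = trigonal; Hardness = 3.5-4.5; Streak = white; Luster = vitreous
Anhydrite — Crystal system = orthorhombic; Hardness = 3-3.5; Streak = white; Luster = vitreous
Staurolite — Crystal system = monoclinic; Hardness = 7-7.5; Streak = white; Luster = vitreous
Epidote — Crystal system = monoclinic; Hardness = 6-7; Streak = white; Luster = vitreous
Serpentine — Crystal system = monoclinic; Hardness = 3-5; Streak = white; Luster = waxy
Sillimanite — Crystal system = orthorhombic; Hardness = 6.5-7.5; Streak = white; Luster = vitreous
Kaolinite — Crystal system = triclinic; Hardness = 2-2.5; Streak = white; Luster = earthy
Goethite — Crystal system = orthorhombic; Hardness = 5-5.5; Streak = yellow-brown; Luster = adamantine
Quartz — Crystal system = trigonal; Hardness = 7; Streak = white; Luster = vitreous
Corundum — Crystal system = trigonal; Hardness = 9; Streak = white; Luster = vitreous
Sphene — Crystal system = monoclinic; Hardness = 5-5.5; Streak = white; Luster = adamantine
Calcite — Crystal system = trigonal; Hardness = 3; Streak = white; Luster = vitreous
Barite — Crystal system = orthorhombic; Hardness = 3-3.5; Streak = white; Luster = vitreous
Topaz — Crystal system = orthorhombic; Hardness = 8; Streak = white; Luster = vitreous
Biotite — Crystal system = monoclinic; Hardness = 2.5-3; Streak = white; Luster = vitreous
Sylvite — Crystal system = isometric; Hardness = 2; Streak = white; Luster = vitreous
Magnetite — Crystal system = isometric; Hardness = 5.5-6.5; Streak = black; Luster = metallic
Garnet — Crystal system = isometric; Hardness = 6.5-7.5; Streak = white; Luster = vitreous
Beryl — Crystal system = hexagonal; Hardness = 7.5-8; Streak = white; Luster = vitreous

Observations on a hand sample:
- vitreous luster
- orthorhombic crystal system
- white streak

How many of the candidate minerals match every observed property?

5

Vitreous luster rules out Serpentine, Kaolinite, Goethite, Sphene, Magnetite.
Orthorhombic crystal system: Olivine, Anhydrite, Sillimanite, Barite, Topaz remain.
White streak: every remaining candidate is consistent.
Remaining candidates: Anhydrite, Barite, Olivine, Sillimanite, Topaz.
That is 5 minerals.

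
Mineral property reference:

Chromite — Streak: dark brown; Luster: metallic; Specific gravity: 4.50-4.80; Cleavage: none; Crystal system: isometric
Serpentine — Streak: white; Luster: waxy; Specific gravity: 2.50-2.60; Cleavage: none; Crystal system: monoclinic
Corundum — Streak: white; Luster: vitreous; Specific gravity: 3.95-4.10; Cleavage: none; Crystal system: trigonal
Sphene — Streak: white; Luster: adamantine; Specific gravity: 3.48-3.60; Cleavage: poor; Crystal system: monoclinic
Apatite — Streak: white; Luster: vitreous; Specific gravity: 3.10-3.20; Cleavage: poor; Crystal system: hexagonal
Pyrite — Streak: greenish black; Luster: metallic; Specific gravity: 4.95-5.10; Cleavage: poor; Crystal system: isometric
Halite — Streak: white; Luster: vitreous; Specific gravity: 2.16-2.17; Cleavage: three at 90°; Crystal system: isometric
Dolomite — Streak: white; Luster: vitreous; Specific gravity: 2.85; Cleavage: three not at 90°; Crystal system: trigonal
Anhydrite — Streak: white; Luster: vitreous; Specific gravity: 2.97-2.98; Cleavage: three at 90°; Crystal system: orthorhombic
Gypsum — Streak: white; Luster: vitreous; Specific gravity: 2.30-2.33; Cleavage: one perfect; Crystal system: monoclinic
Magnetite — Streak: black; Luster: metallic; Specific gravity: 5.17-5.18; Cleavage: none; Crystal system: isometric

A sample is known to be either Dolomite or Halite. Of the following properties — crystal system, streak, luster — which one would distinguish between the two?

crystal system

Crystal system: Dolomite trigonal, Halite isometric — different.
Streak: both white — no difference.
Luster: both vitreous — no difference.
Only crystal system differs between Dolomite and Halite among the listed tests.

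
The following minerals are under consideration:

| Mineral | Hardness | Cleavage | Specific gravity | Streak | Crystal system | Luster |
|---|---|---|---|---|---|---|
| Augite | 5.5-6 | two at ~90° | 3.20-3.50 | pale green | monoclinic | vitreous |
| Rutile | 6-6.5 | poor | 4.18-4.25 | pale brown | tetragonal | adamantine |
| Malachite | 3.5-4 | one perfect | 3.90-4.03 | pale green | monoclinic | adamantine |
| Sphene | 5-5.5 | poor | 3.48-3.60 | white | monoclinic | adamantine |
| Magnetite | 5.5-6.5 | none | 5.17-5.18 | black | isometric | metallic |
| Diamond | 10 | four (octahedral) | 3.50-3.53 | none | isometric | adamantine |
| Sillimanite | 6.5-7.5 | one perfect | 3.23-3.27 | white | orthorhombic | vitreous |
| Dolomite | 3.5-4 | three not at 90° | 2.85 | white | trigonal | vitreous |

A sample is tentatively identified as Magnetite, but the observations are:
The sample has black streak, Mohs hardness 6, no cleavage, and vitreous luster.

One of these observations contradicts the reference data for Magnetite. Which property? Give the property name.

Black streak: Magnetite has black streak — matches.
Mohs hardness 6: Magnetite has hardness 5.5-6.5 — matches.
No cleavage: Magnetite has cleavage none — matches.
Vitreous luster: Magnetite has metallic luster — inconsistent.
The luster is the one property that does not fit.

luster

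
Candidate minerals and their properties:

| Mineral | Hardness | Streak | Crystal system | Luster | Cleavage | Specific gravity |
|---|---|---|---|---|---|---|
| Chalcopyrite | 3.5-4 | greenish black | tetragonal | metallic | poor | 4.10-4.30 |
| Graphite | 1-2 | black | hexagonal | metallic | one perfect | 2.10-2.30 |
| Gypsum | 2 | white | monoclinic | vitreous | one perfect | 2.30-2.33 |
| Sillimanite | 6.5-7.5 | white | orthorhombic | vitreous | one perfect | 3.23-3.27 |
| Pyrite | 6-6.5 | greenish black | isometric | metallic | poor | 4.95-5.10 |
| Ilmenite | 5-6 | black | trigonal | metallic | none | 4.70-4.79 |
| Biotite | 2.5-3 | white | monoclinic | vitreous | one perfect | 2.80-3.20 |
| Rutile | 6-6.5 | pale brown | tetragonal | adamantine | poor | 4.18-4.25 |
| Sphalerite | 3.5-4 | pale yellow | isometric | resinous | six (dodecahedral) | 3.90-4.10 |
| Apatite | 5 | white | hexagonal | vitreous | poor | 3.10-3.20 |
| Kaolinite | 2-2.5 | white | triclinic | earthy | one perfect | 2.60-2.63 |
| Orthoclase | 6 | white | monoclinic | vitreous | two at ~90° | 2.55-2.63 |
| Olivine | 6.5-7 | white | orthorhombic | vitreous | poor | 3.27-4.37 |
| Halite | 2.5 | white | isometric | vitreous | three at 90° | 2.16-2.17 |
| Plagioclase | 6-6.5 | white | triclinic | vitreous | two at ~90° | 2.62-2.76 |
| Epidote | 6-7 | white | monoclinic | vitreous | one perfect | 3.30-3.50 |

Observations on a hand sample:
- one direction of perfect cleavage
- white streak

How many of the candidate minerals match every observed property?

5

One direction of perfect cleavage: only Graphite, Gypsum, Sillimanite, Biotite, Kaolinite, Epidote remain.
White streak eliminates Graphite.
The minerals that satisfy all observations are Biotite, Epidote, Gypsum, Kaolinite, Sillimanite.
That is 5 minerals.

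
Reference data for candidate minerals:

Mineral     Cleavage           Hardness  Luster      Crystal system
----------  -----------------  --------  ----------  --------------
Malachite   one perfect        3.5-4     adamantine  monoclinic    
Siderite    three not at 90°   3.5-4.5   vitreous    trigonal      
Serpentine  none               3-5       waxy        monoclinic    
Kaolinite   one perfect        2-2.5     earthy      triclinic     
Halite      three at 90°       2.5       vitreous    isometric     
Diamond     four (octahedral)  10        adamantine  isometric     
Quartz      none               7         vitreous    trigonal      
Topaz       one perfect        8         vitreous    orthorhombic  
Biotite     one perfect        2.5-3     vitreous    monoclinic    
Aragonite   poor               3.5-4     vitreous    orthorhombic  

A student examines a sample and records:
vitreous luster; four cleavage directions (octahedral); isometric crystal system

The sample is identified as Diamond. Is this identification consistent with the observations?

Inconsistent

Vitreous luster — Diamond has adamantine luster; inconsistent.
Four cleavage directions (octahedral) — matches Diamond (cleavage four (octahedral)).
Isometric crystal system — matches Diamond (isometric system).
The luster observation rules out Diamond.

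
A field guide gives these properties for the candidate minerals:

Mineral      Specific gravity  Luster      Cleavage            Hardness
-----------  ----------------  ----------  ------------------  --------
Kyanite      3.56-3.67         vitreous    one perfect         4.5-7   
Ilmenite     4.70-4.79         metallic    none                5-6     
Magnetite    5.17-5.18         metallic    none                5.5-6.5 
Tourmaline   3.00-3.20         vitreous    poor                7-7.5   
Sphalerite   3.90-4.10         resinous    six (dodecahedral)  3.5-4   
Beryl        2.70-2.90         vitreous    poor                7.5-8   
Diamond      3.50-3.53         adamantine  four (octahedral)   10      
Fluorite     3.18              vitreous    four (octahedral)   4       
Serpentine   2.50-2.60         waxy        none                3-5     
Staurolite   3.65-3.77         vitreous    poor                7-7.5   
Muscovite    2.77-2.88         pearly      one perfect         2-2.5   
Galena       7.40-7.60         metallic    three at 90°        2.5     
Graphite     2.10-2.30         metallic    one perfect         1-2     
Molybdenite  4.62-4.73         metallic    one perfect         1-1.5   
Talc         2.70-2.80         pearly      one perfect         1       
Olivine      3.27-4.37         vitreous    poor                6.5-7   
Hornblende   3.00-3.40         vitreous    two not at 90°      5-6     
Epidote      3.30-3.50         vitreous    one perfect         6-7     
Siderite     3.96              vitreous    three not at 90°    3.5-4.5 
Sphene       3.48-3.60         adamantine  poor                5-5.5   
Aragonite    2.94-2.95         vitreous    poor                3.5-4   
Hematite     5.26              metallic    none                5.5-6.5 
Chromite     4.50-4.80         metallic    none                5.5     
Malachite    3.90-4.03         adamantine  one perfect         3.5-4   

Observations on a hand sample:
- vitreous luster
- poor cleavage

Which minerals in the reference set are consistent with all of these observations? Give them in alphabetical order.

Vitreous luster: only Kyanite, Tourmaline, Beryl, Fluorite, Staurolite, Olivine, Hornblende, Epidote, Siderite, Aragonite remain.
Poor cleavage is inconsistent with Kyanite, Fluorite, Hornblende, Epidote, Siderite.
Consistent with every observation: Aragonite, Beryl, Olivine, Staurolite, Tourmaline.

Aragonite, Beryl, Olivine, Staurolite, Tourmaline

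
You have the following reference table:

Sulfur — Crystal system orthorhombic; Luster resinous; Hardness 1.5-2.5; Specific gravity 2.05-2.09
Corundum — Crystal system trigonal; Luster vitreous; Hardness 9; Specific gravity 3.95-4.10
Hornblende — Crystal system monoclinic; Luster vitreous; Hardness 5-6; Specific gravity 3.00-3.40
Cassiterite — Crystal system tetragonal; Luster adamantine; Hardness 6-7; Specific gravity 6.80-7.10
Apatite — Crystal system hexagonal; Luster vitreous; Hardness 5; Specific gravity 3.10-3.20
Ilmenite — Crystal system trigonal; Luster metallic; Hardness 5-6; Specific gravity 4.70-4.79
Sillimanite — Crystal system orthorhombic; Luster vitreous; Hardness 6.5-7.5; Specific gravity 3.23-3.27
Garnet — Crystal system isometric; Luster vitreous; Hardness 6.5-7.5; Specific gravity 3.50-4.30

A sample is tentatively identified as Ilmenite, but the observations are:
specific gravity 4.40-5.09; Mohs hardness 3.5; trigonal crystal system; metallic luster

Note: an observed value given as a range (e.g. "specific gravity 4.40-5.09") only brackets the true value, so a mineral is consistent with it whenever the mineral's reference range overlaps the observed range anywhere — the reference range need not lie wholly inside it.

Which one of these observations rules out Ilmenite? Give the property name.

Specific gravity 4.40-5.09: Ilmenite has SG 4.70-4.79 — matches.
Mohs hardness 3.5: Ilmenite has hardness 5-6 — outside the reference range.
Trigonal crystal system: Ilmenite has trigonal system — matches.
Metallic luster: Ilmenite has metallic luster — matches.
The hardness is the one property that does not fit.

hardness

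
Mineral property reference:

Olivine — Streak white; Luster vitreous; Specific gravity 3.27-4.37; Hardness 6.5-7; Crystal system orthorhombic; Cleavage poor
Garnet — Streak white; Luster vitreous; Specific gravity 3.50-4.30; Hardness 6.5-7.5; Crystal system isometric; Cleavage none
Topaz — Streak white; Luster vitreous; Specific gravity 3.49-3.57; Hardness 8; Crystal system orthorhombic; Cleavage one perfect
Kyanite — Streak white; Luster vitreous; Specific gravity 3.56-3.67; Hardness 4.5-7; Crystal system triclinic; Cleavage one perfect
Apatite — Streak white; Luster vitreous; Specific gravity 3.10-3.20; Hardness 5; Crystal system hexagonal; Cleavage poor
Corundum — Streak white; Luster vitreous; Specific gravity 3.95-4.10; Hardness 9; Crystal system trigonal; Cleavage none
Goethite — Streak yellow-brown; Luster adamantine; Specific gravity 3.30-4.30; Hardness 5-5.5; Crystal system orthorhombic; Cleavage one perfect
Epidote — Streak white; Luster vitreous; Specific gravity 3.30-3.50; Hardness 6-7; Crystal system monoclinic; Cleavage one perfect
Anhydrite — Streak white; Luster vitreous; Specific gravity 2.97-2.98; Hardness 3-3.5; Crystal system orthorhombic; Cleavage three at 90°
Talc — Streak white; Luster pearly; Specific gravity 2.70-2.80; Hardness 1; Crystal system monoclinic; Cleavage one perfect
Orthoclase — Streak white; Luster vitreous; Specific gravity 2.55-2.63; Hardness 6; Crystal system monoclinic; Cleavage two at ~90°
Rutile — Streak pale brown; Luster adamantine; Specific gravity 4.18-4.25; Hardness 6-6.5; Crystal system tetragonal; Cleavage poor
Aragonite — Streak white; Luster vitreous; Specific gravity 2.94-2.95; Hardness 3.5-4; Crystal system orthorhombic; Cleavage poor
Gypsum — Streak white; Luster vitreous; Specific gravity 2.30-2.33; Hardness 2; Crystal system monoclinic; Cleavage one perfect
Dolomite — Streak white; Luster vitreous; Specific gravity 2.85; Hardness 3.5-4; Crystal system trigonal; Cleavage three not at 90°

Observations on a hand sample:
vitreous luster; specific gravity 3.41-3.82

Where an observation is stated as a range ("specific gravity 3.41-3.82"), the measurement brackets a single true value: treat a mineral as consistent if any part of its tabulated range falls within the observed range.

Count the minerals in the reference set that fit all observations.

5

Vitreous luster rules out Goethite, Talc, Rutile.
Specific gravity 3.41-3.82 — leaves Olivine, Garnet, Topaz, Kyanite, Epidote.
Consistent with every observation: Epidote, Garnet, Kyanite, Olivine, Topaz.
That is 5 minerals.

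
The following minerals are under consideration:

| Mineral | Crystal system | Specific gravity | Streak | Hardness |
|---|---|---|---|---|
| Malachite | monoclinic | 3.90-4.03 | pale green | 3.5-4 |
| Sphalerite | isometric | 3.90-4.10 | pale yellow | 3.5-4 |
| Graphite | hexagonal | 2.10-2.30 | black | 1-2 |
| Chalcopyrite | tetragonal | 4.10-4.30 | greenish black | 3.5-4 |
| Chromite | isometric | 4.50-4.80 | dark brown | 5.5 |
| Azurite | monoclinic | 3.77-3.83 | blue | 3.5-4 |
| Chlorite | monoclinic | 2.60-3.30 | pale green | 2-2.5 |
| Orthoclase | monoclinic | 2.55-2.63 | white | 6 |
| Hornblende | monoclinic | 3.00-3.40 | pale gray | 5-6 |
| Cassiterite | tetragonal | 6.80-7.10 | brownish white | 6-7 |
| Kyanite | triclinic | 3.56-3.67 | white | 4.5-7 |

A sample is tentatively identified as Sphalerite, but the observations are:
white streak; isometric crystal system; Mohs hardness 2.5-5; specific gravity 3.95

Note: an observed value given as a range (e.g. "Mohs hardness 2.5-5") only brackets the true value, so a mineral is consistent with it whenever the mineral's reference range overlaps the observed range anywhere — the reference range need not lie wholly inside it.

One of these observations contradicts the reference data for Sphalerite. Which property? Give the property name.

streak

White streak: Sphalerite has pale yellow streak — outside the reference range.
Isometric crystal system: Sphalerite has isometric system — consistent.
Mohs hardness 2.5-5: Sphalerite has hardness 3.5-4 — consistent.
Specific gravity 3.95: Sphalerite has SG 3.90-4.10 — consistent.
Only the streak is inconsistent.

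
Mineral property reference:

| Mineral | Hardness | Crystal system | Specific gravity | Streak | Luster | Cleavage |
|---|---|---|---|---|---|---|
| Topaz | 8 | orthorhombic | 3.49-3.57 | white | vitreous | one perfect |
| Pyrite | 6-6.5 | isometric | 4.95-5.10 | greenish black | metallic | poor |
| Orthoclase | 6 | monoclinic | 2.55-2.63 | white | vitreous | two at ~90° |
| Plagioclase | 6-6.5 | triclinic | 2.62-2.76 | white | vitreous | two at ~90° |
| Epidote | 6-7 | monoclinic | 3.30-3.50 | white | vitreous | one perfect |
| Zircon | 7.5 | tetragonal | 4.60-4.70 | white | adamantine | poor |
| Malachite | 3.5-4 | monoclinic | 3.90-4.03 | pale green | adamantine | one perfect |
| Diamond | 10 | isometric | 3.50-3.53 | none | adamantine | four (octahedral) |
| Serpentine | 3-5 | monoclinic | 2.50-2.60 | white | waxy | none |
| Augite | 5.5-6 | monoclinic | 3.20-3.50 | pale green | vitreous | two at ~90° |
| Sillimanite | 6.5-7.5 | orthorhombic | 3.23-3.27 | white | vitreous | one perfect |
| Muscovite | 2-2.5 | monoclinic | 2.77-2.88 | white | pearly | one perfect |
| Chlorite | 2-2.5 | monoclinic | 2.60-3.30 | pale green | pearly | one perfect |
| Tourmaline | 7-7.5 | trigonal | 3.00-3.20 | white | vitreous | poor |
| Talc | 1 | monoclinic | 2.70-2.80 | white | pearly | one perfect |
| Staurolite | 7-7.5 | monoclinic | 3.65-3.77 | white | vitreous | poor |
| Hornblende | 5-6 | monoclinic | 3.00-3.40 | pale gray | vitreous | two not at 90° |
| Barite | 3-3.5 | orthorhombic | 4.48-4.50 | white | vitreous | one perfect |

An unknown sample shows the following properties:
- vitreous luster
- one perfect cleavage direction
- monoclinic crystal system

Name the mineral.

Epidote

Vitreous luster: only Topaz, Orthoclase, Plagioclase, Epidote, Augite, Sillimanite, Tourmaline, Staurolite, Hornblende, Barite remain.
One perfect cleavage direction: leaves Topaz, Epidote, Sillimanite, Barite.
Monoclinic crystal system: narrows the field to Epidote.
Epidote is the sole remaining match.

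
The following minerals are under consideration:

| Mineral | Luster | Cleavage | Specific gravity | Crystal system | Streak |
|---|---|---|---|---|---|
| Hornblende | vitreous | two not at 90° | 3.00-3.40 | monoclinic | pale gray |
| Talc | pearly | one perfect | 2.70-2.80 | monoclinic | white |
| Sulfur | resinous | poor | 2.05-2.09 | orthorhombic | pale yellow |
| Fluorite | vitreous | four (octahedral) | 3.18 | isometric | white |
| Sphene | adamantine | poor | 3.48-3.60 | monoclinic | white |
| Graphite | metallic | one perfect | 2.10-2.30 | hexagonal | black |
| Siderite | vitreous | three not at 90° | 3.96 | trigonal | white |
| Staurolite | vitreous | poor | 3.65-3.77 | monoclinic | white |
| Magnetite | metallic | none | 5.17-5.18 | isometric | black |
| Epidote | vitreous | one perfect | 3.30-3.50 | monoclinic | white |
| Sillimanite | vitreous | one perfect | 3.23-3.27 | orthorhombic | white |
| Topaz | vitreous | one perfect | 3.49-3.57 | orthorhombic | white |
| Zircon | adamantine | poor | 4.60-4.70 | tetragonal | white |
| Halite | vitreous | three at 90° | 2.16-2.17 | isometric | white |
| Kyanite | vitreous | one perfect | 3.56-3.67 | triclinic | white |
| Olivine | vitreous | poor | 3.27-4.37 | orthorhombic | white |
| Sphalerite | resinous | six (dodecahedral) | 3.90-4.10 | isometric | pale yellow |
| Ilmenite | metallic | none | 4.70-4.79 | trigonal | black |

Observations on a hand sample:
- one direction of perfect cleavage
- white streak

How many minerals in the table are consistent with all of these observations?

One direction of perfect cleavage: Talc, Graphite, Epidote, Sillimanite, Topaz, Kyanite remain.
White streak rules out Graphite.
Consistent with every observation: Epidote, Kyanite, Sillimanite, Talc, Topaz.
That is 5 minerals.

5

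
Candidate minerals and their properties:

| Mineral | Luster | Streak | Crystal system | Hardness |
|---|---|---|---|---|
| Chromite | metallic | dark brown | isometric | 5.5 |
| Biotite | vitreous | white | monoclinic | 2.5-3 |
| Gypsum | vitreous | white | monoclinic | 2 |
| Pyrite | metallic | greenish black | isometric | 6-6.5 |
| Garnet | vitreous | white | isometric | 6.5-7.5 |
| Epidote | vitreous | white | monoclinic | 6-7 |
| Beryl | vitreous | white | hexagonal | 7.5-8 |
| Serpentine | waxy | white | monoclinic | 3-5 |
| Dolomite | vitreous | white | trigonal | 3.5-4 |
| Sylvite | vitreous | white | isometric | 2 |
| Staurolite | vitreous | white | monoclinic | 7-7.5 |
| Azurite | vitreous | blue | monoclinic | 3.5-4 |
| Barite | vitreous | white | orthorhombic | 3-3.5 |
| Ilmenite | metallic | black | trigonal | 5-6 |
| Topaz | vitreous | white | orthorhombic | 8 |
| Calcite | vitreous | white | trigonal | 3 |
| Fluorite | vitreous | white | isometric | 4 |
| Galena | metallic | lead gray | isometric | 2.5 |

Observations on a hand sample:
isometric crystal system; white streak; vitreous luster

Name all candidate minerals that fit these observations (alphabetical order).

Isometric crystal system: Chromite, Pyrite, Garnet, Sylvite, Fluorite, Galena remain.
White streak rules out Chromite, Pyrite, Galena.
Vitreous luster: no further eliminations.
Consistent with every observation: Fluorite, Garnet, Sylvite.

Fluorite, Garnet, Sylvite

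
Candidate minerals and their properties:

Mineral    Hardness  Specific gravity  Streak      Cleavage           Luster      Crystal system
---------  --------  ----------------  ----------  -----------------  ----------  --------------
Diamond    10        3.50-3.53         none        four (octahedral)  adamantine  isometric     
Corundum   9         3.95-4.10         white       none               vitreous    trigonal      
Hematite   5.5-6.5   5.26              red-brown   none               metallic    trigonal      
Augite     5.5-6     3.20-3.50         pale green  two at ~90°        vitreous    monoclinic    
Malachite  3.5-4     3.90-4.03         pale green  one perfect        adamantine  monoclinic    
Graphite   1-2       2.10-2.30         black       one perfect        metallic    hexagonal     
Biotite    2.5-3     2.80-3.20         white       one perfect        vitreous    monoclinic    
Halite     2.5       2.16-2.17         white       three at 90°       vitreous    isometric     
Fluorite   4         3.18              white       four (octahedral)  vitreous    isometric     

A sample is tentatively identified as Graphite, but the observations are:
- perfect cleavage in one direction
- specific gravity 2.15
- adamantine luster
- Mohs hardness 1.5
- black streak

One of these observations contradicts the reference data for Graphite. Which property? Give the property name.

luster

Perfect cleavage in one direction: Graphite has cleavage one perfect — consistent.
Specific gravity 2.15: Graphite has SG 2.10-2.30 — consistent.
Adamantine luster: Graphite has metallic luster — does not match.
Mohs hardness 1.5: Graphite has hardness 1-2 — consistent.
Black streak: Graphite has black streak — consistent.
The luster is the one property that does not fit.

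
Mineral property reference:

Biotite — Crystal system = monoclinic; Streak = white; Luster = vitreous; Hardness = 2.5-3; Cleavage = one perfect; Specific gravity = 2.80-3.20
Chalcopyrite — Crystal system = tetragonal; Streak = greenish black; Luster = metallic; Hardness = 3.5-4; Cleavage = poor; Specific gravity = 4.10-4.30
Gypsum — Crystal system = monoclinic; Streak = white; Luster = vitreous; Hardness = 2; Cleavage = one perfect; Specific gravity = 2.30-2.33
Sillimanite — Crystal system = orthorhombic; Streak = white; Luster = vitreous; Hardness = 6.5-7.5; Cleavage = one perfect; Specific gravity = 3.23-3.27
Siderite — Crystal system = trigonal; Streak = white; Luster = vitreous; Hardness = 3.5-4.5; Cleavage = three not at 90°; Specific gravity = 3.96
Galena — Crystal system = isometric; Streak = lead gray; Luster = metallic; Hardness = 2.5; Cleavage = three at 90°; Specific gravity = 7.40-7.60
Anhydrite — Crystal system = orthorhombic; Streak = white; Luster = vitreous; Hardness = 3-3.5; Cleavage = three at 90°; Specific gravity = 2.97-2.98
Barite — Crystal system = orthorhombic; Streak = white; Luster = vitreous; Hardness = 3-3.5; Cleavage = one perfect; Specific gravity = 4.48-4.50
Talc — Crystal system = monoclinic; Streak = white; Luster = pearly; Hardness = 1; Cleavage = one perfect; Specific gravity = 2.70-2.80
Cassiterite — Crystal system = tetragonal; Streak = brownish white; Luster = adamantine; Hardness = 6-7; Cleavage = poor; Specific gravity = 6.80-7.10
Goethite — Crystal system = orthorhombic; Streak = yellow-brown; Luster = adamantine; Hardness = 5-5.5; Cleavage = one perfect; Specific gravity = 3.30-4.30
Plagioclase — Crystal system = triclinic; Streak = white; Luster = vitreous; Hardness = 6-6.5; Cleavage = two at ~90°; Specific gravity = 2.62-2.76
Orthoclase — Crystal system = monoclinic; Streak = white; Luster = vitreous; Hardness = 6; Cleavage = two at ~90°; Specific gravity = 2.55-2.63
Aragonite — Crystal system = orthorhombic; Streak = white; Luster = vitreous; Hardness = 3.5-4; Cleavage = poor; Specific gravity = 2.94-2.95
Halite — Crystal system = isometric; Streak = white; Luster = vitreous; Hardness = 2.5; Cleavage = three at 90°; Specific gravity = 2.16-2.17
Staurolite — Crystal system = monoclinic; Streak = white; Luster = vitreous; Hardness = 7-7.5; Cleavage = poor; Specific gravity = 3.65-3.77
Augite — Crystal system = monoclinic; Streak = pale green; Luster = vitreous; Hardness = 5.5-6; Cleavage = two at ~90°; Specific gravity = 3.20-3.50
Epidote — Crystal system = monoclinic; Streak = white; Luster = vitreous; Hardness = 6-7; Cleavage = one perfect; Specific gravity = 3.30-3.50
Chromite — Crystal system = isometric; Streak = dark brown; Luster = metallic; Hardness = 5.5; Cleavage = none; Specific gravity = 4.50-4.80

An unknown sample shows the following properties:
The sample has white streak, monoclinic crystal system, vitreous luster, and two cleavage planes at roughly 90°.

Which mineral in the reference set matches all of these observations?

Orthoclase

White streak rules out Chalcopyrite, Galena, Cassiterite, Goethite, Augite, Chromite.
Monoclinic crystal system: only Biotite, Gypsum, Talc, Orthoclase, Staurolite, Epidote remain.
Vitreous luster rules out Talc.
Two cleavage planes at roughly 90°: narrows the field to Orthoclase.
Only Orthoclase satisfies all observations.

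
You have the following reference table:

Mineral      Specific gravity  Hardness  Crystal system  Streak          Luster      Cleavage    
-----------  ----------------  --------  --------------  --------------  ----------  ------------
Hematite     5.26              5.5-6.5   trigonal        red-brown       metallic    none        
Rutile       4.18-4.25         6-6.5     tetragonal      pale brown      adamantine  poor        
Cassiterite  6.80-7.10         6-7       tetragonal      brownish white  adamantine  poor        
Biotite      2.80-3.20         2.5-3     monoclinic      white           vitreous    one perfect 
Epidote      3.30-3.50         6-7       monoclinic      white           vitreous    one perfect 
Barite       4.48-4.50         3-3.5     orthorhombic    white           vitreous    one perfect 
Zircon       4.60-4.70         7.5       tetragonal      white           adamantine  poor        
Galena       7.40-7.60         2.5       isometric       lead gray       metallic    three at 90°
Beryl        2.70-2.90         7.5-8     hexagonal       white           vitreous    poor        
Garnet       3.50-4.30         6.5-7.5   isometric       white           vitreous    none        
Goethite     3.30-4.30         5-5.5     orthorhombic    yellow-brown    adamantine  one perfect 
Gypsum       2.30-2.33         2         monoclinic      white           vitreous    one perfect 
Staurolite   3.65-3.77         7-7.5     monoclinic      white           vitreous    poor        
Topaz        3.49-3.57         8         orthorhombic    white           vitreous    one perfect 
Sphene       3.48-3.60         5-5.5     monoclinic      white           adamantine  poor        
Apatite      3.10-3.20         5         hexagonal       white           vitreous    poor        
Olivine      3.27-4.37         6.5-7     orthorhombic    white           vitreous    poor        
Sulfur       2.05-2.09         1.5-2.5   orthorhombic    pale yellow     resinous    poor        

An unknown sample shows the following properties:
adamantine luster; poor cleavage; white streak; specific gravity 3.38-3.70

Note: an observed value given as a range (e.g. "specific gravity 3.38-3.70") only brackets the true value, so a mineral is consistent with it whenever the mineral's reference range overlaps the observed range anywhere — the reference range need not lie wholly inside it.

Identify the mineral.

Sphene

Adamantine luster: narrows the field to Rutile, Cassiterite, Zircon, Goethite, Sphene.
Poor cleavage excludes Goethite.
White streak eliminates Rutile, Cassiterite.
Specific gravity 3.38-3.70 excludes Zircon.
Sphene is the sole remaining match.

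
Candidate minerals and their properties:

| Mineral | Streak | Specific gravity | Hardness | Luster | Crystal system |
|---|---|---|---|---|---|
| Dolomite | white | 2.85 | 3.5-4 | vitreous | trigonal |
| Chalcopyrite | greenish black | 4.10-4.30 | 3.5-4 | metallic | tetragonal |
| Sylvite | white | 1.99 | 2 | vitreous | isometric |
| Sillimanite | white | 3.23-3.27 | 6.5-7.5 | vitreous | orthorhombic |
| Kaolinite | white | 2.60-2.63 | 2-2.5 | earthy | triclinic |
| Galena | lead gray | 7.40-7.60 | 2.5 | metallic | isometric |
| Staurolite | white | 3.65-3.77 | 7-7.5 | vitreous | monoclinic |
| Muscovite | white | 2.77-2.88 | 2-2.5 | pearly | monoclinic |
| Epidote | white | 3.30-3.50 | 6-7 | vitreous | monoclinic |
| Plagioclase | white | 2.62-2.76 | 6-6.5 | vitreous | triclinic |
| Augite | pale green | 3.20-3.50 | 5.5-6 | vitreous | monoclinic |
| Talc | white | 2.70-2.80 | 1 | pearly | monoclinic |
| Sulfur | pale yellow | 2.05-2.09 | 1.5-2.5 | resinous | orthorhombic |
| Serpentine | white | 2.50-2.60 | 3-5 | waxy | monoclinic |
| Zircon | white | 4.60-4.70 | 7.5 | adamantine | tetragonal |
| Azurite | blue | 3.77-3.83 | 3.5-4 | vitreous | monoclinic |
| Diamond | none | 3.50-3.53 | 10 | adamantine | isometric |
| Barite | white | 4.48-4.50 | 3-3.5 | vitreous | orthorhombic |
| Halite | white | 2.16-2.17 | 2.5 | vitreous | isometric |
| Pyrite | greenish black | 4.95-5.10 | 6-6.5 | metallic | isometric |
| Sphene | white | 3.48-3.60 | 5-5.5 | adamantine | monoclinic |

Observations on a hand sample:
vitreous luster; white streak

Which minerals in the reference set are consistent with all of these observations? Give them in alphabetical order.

Barite, Dolomite, Epidote, Halite, Plagioclase, Sillimanite, Staurolite, Sylvite

Vitreous luster — Dolomite, Sylvite, Sillimanite, Staurolite, Epidote, Plagioclase, Augite, Azurite, Barite, Halite remain.
White streak excludes Augite, Azurite.
The minerals that satisfy all observations are Barite, Dolomite, Epidote, Halite, Plagioclase, Sillimanite, Staurolite, Sylvite.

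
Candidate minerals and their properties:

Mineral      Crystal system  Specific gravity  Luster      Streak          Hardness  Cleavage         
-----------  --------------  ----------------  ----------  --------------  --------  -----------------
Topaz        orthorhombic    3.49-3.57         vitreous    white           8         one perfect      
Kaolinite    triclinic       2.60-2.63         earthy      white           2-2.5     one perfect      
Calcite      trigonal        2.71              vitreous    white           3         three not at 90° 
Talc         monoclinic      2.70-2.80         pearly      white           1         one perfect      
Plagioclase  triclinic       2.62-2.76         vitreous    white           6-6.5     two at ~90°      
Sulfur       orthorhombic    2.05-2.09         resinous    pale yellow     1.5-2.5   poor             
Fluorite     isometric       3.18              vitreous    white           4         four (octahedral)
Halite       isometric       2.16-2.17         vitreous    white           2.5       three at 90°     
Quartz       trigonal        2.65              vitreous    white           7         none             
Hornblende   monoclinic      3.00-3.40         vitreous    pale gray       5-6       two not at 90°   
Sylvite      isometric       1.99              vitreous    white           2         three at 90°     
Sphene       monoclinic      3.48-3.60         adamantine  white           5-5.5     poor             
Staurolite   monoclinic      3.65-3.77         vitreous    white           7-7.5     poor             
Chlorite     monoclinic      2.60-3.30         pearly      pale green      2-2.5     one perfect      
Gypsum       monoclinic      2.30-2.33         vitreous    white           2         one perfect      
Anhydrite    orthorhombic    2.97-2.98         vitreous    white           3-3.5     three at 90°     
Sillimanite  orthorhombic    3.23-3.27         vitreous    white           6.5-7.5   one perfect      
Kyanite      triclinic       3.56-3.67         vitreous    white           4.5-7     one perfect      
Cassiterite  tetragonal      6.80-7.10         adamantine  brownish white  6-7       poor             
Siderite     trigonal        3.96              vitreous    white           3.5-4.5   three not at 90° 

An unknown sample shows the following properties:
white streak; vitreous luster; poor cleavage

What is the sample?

White streak rules out Sulfur, Hornblende, Chlorite, Cassiterite.
Vitreous luster is inconsistent with Kaolinite, Talc, Sphene.
Poor cleavage: Staurolite remains.
The only mineral consistent with every observation is Staurolite.

Staurolite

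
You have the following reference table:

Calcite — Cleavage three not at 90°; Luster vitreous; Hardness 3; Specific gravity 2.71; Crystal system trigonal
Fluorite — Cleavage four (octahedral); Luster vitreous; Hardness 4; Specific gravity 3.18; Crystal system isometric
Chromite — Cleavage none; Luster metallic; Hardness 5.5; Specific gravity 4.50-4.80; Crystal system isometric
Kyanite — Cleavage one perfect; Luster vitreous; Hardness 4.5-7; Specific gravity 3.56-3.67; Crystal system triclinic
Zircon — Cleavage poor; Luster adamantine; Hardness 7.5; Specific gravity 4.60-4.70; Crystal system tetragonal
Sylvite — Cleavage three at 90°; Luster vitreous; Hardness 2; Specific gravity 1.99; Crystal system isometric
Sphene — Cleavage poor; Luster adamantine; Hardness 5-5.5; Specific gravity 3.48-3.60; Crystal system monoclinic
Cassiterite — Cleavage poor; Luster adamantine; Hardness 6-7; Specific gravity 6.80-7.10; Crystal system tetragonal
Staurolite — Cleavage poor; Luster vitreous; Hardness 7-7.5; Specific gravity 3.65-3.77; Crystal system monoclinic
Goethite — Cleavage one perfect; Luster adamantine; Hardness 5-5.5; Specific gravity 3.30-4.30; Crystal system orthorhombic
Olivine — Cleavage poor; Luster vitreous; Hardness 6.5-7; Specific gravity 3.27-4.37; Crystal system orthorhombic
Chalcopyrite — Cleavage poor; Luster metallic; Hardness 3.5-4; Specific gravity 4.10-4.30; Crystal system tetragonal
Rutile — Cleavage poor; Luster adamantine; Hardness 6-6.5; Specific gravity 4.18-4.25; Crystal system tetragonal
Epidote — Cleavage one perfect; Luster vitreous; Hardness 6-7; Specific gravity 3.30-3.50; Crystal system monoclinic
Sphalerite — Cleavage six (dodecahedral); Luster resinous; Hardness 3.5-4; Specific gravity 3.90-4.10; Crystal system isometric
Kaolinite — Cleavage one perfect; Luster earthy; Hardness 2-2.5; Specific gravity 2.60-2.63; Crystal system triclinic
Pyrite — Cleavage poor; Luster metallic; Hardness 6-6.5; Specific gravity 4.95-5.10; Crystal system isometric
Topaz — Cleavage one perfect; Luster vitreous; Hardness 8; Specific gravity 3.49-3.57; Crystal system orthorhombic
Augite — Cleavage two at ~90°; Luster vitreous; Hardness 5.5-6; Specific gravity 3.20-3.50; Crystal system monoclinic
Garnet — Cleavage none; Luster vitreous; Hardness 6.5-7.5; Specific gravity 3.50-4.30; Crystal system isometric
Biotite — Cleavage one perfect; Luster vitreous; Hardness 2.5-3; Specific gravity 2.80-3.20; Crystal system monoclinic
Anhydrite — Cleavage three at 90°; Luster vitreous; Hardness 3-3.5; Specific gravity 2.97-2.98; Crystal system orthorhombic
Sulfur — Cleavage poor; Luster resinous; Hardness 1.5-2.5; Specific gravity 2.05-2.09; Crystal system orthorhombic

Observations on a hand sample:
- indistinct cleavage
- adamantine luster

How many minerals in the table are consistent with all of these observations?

4

Indistinct cleavage — narrows the field to Zircon, Sphene, Cassiterite, Staurolite, Olivine, Chalcopyrite, Rutile, Pyrite, Sulfur.
Adamantine luster — leaves Zircon, Sphene, Cassiterite, Rutile.
Consistent with every observation: Cassiterite, Rutile, Sphene, Zircon.
That is 4 minerals.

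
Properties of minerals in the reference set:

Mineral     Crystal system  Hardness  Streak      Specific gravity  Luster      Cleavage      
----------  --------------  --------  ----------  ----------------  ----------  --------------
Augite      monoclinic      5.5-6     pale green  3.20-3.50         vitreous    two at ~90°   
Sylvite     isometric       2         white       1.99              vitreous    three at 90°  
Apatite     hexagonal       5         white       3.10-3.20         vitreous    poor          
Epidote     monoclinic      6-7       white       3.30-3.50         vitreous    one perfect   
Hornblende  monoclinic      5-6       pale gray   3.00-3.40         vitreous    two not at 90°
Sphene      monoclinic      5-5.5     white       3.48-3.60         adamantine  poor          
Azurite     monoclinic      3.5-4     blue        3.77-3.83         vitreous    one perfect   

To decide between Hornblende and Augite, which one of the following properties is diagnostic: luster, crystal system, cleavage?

cleavage

Luster: both vitreous — shared.
Crystal system: both monoclinic — shared.
Cleavage: Hornblende two not at 90°, Augite two at ~90° — different.
Of the listed properties, cleavage is the one that separates them.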